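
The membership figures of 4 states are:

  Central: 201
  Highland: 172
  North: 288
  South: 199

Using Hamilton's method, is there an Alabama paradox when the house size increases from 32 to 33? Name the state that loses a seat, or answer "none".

none

At 32 seats: Central 8, Highland 6, North 11, South 7.
At 33 seats: Central 8, Highland 6, North 11, South 8.
No state's allocation decreased.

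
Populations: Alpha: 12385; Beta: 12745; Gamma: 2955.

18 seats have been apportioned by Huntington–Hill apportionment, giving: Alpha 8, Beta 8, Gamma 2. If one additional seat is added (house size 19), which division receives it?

Priority for the next seat is population ÷ (√(s·(s+1))).
Priorities: Alpha 1459.586, Beta 1502.013, Gamma 1206.374.
Highest priority: Beta.

Beta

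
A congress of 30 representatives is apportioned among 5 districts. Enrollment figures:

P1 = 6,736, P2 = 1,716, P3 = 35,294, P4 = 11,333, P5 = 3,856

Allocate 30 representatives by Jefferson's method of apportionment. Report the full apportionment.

P1: 3, P2: 0, P3: 19, P4: 6, P5: 2

Standard divisor 58935/30 ≈ 1964.5; standard quotas: P1 3.429, P2 0.874, P3 17.966, P4 5.769, P5 1.963.
Rounding down gives 3, 0, 17, 5, 1 = 26 seats, so the divisor must be adjusted.
With modified divisor 1800: modified quotas P1 3.742, P2 0.953, P3 19.608, P4 6.296, P5 2.142.
Rounding down: P1 3, P2 0, P3 19, P4 6, P5 2 (total 30).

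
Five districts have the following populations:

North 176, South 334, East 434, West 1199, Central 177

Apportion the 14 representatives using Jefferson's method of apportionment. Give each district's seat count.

North 1; South 2; East 2; West 8; Central 1

Standard divisor 2320/14 ≈ 165.714; standard quotas: North 1.062, South 2.016, East 2.619, West 7.235, Central 1.068.
Rounding down gives 1, 2, 2, 7, 1 = 13 seats, so the divisor must be adjusted.
With modified divisor 147: modified quotas North 1.197, South 2.272, East 2.952, West 8.156, Central 1.204.
Rounding down: North 1, South 2, East 2, West 8, Central 1 (total 14).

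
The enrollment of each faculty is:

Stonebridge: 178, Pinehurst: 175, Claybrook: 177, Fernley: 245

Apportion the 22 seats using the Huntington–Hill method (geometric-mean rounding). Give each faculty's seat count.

Stonebridge 5, Pinehurst 5, Claybrook 5, Fernley 7

With divisor 35: modified quotas Stonebridge 5.086, Pinehurst 5.000, Claybrook 5.057, Fernley 7.000.
Geometric-mean thresholds: Stonebridge √(5·6)=5.477, Pinehurst √(5·6)=5.477, Claybrook √(5·6)=5.477, Fernley √(7·8)=7.483.
Each quota rounded against its threshold gives Stonebridge 5, Pinehurst 5, Claybrook 5, Fernley 7 (total 22).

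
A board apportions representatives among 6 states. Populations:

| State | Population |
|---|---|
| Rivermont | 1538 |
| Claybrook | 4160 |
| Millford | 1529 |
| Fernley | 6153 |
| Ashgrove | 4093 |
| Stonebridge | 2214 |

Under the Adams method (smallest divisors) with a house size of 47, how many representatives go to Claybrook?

10

Standard divisor 19687/47 ≈ 418.872; standard quotas: Rivermont 3.672, Claybrook 9.931, Millford 3.650, Fernley 14.689, Ashgrove 9.771, Stonebridge 5.286.
Rounding up gives 4, 10, 4, 15, 10, 6 = 49 seats, so the divisor must be adjusted.
With modified divisor 450: modified quotas Rivermont 3.418, Claybrook 9.244, Millford 3.398, Fernley 13.673, Ashgrove 9.096, Stonebridge 4.920.
Rounding up: Rivermont 4, Claybrook 10, Millford 4, Fernley 14, Ashgrove 10, Stonebridge 5 (total 47).
Claybrook receives 10.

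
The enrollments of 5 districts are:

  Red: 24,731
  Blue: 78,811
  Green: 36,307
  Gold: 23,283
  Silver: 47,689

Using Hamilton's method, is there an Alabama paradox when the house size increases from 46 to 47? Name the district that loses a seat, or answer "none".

At 46 seats: Red 5, Blue 17, Green 8, Gold 5, Silver 11.
At 47 seats: Red 5, Blue 18, Green 8, Gold 5, Silver 11.
No district's allocation decreased.

none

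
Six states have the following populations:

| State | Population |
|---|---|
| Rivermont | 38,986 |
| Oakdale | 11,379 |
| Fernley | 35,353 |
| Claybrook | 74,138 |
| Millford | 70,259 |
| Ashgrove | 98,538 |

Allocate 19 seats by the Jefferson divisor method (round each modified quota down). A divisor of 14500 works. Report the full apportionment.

Rivermont=2, Oakdale=0, Fernley=2, Claybrook=5, Millford=4, Ashgrove=6

With modified divisor 14500: modified quotas Rivermont 2.689, Oakdale 0.785, Fernley 2.438, Claybrook 5.113, Millford 4.845, Ashgrove 6.796.
Rounding down: Rivermont 2, Oakdale 0, Fernley 2, Claybrook 5, Millford 4, Ashgrove 6 (total 19).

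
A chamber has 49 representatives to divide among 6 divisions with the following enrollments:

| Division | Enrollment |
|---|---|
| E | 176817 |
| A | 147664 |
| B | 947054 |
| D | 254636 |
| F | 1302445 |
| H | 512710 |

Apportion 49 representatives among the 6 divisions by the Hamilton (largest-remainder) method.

E 3, A 2, B 14, D 4, F 19, H 7

Total 3341326; standard divisor 3341326/49 ≈ 68190.327.
Standard quotas: E 2.5930, A 2.1655, B 13.8884, D 3.7342, F 19.1001, H 7.5188.
Lower quotas: E 2, A 2, B 13, D 3, F 19, H 7 (sum 46, leaving 3 seats).
Remainders in descending order: B 0.8884, D 0.7342, E 0.5930, H 0.5188, A 0.1655, F 0.1001.
The surplus seats go to B, D, E.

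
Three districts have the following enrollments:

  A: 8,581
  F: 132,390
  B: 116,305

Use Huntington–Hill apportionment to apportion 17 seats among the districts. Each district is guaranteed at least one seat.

With divisor 15572: modified quotas A 0.551, F 8.502, B 7.469.
Geometric-mean thresholds: A (min 1), F √(8·9)=8.485, B √(7·8)=7.483.
Each quota rounded against its threshold gives A 1, F 9, B 7 (total 17).

A=1, F=9, B=7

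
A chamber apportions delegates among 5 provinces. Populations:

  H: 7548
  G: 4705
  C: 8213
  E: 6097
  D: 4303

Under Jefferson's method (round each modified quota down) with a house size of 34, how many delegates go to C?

Standard divisor 30866/34 ≈ 907.824; standard quotas: H 8.314, G 5.183, C 9.047, E 6.716, D 4.740.
Rounding down gives 8, 5, 9, 6, 4 = 32 seats, so the divisor must be adjusted.
With modified divisor 850: modified quotas H 8.880, G 5.535, C 9.662, E 7.173, D 5.062.
Rounding down: H 8, G 5, C 9, E 7, D 5 (total 34).
C receives 9.

9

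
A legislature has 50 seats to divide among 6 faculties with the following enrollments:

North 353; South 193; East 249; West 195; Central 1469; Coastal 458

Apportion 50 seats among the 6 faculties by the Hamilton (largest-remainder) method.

North 6, South 3, East 4, West 4, Central 25, Coastal 8

Total 2917; standard divisor 2917/50 ≈ 58.34.
Standard quotas: North 6.051, South 3.308, East 4.268, West 3.342, Central 25.180, Coastal 7.851.
Lower quotas: North 6, South 3, East 4, West 3, Central 25, Coastal 7 (sum 48, leaving 2 seats).
Remainders in descending order: Coastal 0.851, West 0.342, South 0.308, East 0.268, Central 0.180, North 0.051.
Largest remainders: Coastal, West receive the extra seats.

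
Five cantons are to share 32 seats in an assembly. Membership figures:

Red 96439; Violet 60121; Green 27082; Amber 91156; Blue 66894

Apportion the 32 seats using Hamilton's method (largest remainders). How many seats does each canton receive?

Total 341692; standard divisor 341692/32 ≈ 10677.875.
Standard quotas: Red 9.0317, Violet 5.6304, Green 2.5363, Amber 8.5369, Blue 6.2647.
Lower quotas: Red 9, Violet 5, Green 2, Amber 8, Blue 6 (sum 30, leaving 2 seats).
Remainders in descending order: Violet 0.6304, Amber 0.5369, Green 0.5363, Blue 0.2647, Red 0.0317.
Largest remainders: Violet, Amber receive the extra seats.

Red: 9, Violet: 6, Green: 2, Amber: 9, Blue: 6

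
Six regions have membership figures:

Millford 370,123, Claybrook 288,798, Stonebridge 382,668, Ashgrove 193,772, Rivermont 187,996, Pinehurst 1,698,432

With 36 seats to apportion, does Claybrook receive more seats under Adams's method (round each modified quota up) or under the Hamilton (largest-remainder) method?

Adams: Millford 4, Claybrook 4, Stonebridge 5, Ashgrove 3, Rivermont 2, Pinehurst 18.
Hamilton: Millford 4, Claybrook 3, Stonebridge 5, Ashgrove 2, Rivermont 2, Pinehurst 20.
Claybrook gets 4 under Adams and 3 under Hamilton.

Adams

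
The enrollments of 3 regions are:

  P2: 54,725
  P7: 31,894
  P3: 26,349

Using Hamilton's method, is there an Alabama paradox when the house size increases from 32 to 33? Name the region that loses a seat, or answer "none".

At 32 seats: P2 16, P7 9, P3 7.
At 33 seats: P2 16, P7 9, P3 8.
No region's allocation decreased.

none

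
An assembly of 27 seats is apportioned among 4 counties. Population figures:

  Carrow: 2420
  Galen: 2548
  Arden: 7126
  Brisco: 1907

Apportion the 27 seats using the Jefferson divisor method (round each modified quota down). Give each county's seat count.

Standard divisor 14001/27 ≈ 518.556; standard quotas: Carrow 4.667, Galen 4.914, Arden 13.742, Brisco 3.678.
Rounding down gives 4, 4, 13, 3 = 24 seats, so the divisor must be adjusted.
With modified divisor 480: modified quotas Carrow 5.042, Galen 5.308, Arden 14.846, Brisco 3.973.
Rounding down: Carrow 5, Galen 5, Arden 14, Brisco 3 (total 27).

Carrow=5, Galen=5, Arden=14, Brisco=3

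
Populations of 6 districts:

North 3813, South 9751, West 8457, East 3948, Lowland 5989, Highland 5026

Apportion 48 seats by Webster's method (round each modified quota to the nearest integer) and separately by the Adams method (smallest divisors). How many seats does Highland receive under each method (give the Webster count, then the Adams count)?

6 and 7

Webster: North 5, South 13, West 11, East 5, Lowland 8, Highland 6.
Adams: North 5, South 12, West 11, East 5, Lowland 8, Highland 7.
Highland gets 6 under Webster and 7 under Adams.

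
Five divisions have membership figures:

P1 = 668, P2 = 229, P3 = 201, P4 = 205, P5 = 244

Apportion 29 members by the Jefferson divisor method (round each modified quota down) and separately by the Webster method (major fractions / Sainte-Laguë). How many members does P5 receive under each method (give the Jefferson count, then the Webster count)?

4 and 5

Jefferson: P1 13, P2 4, P3 4, P4 4, P5 4.
Webster: P1 12, P2 4, P3 4, P4 4, P5 5.
P5 gets 4 under Jefferson and 5 under Webster.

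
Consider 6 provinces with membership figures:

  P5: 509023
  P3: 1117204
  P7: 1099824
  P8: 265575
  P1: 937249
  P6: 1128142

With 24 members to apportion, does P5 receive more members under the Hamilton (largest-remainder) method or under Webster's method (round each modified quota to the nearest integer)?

Hamilton

Hamilton: P5 3, P3 5, P7 5, P8 1, P1 5, P6 5.
Webster: P5 2, P3 5, P7 5, P8 1, P1 5, P6 6.
P5 gets 3 under Hamilton and 2 under Webster.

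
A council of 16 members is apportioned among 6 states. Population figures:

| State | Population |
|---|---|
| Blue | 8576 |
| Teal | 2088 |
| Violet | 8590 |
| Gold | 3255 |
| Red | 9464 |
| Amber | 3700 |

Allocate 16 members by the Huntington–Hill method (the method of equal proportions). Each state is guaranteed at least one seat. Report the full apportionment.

With divisor 2389: modified quotas Blue 3.590, Teal 0.874, Violet 3.596, Gold 1.362, Red 3.961, Amber 1.549.
Geometric-mean thresholds: Blue √(3·4)=3.464, Teal (min 1), Violet √(3·4)=3.464, Gold √(1·2)=1.414, Red √(3·4)=3.464, Amber √(1·2)=1.414.
Each quota rounded against its threshold gives Blue 4, Teal 1, Violet 4, Gold 1, Red 4, Amber 2 (total 16).

Blue: 4, Teal: 1, Violet: 4, Gold: 1, Red: 4, Amber: 2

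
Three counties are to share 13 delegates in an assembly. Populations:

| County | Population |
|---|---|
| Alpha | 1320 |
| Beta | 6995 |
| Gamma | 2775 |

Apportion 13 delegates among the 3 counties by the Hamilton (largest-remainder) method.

The standard divisor is 11090/13 ≈ 853.077.
Standard quotas: Alpha 1.5473, Beta 8.1997, Gamma 3.2529.
Lower quotas: Alpha 1, Beta 8, Gamma 3 (sum 12, leaving 1 seat).
Remainders in descending order: Alpha 0.5473, Gamma 0.2529, Beta 0.1997.
The surplus seat goes to Alpha.

Alpha: 2, Beta: 8, Gamma: 3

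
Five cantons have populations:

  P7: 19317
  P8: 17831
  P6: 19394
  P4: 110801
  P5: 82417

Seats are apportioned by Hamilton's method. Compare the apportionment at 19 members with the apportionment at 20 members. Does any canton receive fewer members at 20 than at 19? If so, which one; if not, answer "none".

P7

At 19 seats: P7 2, P8 1, P6 2, P4 8, P5 6.
At 20 seats: P7 1, P8 1, P6 2, P4 9, P5 7.
P7 drops from 2 to 1.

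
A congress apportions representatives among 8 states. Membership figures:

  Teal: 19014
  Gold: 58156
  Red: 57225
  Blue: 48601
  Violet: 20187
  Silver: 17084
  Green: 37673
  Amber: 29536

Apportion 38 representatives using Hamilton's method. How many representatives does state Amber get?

4

Total 287476; standard divisor 287476/38 ≈ 7565.158.
Standard quotas: Teal 2.5134, Gold 7.6873, Red 7.5643, Blue 6.4243, Violet 2.6684, Silver 2.2582, Green 4.9798, Amber 3.9042.
Lower quotas: Teal 2, Gold 7, Red 7, Blue 6, Violet 2, Silver 2, Green 4, Amber 3 (sum 33, leaving 5 seats).
Remainders in descending order: Green 0.9798, Amber 0.9042, Gold 0.6873, Violet 0.6684, Red 0.5643, Teal 0.5134, Blue 0.4243, Silver 0.2582.
Largest remainders: Green, Amber, Gold, Violet, Red receive the extra seats.
Amber receives 4.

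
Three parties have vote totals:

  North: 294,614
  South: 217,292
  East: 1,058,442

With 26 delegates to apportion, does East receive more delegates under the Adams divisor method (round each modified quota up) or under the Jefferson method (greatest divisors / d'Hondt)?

Jefferson

Adams: North 5, South 4, East 17.
Jefferson: North 5, South 3, East 18.
East gets 17 under Adams and 18 under Jefferson.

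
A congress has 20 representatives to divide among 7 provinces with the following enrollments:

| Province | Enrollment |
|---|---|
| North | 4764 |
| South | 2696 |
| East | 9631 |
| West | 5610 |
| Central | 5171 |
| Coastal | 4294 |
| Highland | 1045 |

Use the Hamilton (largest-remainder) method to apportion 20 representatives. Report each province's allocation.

Total 33211; standard divisor 33211/20 ≈ 1660.55.
Standard quotas: North 2.8689, South 1.6236, East 5.7999, West 3.3784, Central 3.1140, Coastal 2.5859, Highland 0.6293.
Lower quotas: North 2, South 1, East 5, West 3, Central 3, Coastal 2, Highland 0 (sum 16, leaving 4 seats).
Remainders in descending order: North 0.8689, East 0.7999, Highland 0.6293, South 0.6236, Coastal 0.5859, West 0.3784, Central 0.1140.
The surplus seats go to North, East, Highland, South.

North 3; South 2; East 6; West 3; Central 3; Coastal 2; Highland 1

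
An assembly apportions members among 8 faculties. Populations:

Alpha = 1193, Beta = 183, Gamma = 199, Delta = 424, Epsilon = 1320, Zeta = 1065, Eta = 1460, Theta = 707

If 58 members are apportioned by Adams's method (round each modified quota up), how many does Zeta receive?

9

Standard divisor 6551/58 ≈ 112.948; standard quotas: Alpha 10.562, Beta 1.620, Gamma 1.762, Delta 3.754, Epsilon 11.687, Zeta 9.429, Eta 12.926, Theta 6.260.
Rounding up gives 11, 2, 2, 4, 12, 10, 13, 7 = 61 seats, so the divisor must be adjusted.
With modified divisor 119.7: modified quotas Alpha 9.967, Beta 1.529, Gamma 1.662, Delta 3.542, Epsilon 11.028, Zeta 8.897, Eta 12.197, Theta 5.906.
Rounding up: Alpha 10, Beta 2, Gamma 2, Delta 4, Epsilon 12, Zeta 9, Eta 13, Theta 6 (total 58).
Zeta receives 9.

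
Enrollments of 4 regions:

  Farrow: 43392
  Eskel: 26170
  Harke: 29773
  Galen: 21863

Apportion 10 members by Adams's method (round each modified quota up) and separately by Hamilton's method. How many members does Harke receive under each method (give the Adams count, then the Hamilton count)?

Adams: Farrow 3, Eskel 2, Harke 3, Galen 2.
Hamilton: Farrow 4, Eskel 2, Harke 2, Galen 2.
Harke gets 3 under Adams and 2 under Hamilton.

3 and 2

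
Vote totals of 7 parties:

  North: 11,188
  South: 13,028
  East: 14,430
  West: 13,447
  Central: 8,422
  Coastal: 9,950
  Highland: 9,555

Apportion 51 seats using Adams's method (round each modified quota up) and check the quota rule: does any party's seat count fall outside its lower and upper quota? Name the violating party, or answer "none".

Standard quotas: North 7.131, South 8.303, East 9.197, West 8.570, Central 5.368, Coastal 6.342, Highland 6.090.
Adams allocation: North 7, South 8, East 9, West 9, Central 6, Coastal 6, Highland 6.
Every allocation lies between the lower and upper quota.

none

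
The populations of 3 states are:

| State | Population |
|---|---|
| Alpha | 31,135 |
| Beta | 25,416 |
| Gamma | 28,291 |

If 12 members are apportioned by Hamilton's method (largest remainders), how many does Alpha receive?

Standard divisor: 84842 ÷ 12 ≈ 7070.167.
Standard quotas: Alpha 4.4037, Beta 3.5948, Gamma 4.0015.
Lower quotas: Alpha 4, Beta 3, Gamma 4 (sum 11, leaving 1 seat).
Remainders in descending order: Beta 0.5948, Alpha 0.4037, Gamma 0.0015.
The surplus seat goes to Beta.
Alpha receives 4.

4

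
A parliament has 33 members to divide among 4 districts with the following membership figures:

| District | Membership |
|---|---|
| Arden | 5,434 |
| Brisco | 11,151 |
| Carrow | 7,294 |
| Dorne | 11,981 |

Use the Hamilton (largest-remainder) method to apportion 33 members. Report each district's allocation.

Arden 5, Brisco 10, Carrow 7, Dorne 11

The standard divisor is 35860/33 ≈ 1086.667.
Standard quotas: Arden 5.0006, Brisco 10.2617, Carrow 6.7123, Dorne 11.0255.
Lower quotas: Arden 5, Brisco 10, Carrow 6, Dorne 11 (sum 32, leaving 1 seat).
Remainders in descending order: Carrow 0.7123, Brisco 0.2617, Dorne 0.0255, Arden 0.0006.
The surplus seat goes to Carrow.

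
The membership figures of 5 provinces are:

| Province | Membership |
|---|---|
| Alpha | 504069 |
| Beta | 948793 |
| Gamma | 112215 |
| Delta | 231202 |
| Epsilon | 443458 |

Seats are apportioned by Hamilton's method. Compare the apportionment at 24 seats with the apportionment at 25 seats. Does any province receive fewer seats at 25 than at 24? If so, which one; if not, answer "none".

At 24 seats: Alpha 5, Beta 10, Gamma 1, Delta 3, Epsilon 5.
At 25 seats: Alpha 6, Beta 11, Gamma 1, Delta 2, Epsilon 5.
Delta drops from 3 to 2.

Delta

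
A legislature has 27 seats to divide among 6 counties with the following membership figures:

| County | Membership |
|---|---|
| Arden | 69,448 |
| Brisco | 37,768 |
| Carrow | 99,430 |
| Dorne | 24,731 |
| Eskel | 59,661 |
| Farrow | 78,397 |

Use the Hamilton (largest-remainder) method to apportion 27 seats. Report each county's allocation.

Arden=5, Brisco=3, Carrow=7, Dorne=2, Eskel=4, Farrow=6

Standard divisor: 369435 ÷ 27 ≈ 13682.778.
Standard quotas: Arden 5.0756, Brisco 2.7603, Carrow 7.2668, Dorne 1.8075, Eskel 4.3603, Farrow 5.7296.
Lower quotas: Arden 5, Brisco 2, Carrow 7, Dorne 1, Eskel 4, Farrow 5 (sum 24, leaving 3 seats).
Remainders in descending order: Dorne 0.8075, Brisco 0.7603, Farrow 0.7296, Eskel 0.3603, Carrow 0.2668, Arden 0.0756.
The surplus seats go to Dorne, Brisco, Farrow.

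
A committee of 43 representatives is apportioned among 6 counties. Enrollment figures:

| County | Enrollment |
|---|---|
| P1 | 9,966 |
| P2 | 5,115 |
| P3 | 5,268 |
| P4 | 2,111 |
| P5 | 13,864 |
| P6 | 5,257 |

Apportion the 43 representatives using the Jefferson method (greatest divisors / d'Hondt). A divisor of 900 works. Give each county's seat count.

With modified divisor 900: modified quotas P1 11.073, P2 5.683, P3 5.853, P4 2.346, P5 15.404, P6 5.841.
Rounding down: P1 11, P2 5, P3 5, P4 2, P5 15, P6 5 (total 43).

P1: 11, P2: 5, P3: 5, P4: 2, P5: 15, P6: 5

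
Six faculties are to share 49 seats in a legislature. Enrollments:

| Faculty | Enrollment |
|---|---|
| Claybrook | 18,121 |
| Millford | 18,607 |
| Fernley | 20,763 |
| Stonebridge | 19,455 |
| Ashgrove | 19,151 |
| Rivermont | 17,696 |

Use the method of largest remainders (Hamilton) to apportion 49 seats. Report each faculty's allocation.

The standard divisor is 113793/49 ≈ 2322.306.
Standard quotas: Claybrook 7.8030, Millford 8.0123, Fernley 8.9407, Stonebridge 8.3774, Ashgrove 8.2465, Rivermont 7.6200.
Lower quotas: Claybrook 7, Millford 8, Fernley 8, Stonebridge 8, Ashgrove 8, Rivermont 7 (sum 46, leaving 3 seats).
Remainders in descending order: Fernley 0.9407, Claybrook 0.8030, Rivermont 0.6200, Stonebridge 0.3774, Ashgrove 0.2465, Millford 0.0123.
The surplus seats go to Fernley, Claybrook, Rivermont.

Claybrook=8, Millford=8, Fernley=9, Stonebridge=8, Ashgrove=8, Rivermont=8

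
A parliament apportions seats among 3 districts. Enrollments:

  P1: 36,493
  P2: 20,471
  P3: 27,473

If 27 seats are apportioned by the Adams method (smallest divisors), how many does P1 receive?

11

Standard divisor 84437/27 ≈ 3127.296; standard quotas: P1 11.669, P2 6.546, P3 8.785.
Rounding up gives 12, 7, 9 = 28 seats, so the divisor must be adjusted.
With modified divisor 3400: modified quotas P1 10.733, P2 6.021, P3 8.080.
Rounding up: P1 11, P2 7, P3 9 (total 27).
P1 receives 11.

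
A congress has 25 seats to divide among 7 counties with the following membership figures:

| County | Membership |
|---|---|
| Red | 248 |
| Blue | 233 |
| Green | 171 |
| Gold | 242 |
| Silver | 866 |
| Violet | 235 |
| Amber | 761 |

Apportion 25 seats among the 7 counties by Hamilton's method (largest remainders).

Total 2756; standard divisor 2756/25 ≈ 110.24.
Standard quotas: Red 2.250, Blue 2.114, Green 1.551, Gold 2.195, Silver 7.856, Violet 2.132, Amber 6.903.
Lower quotas: Red 2, Blue 2, Green 1, Gold 2, Silver 7, Violet 2, Amber 6 (sum 22, leaving 3 seats).
Remainders in descending order: Amber 0.903, Silver 0.856, Green 0.551, Red 0.250, Gold 0.195, Violet 0.132, Blue 0.114.
Largest remainders: Amber, Silver, Green receive the extra seats.

Red=2, Blue=2, Green=2, Gold=2, Silver=8, Violet=2, Amber=7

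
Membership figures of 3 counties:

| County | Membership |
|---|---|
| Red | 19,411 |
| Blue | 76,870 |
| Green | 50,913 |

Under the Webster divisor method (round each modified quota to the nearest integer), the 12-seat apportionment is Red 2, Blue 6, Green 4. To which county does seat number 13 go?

Priority for the next seat is population ÷ (current seats + 0.5).
Priorities: Red 7764.400, Blue 11826.154, Green 11314.000.
Highest priority: Blue.

Blue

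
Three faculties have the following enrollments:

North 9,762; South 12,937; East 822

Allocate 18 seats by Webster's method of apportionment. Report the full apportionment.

Standard divisor 23521/18 ≈ 1306.722; standard quotas: North 7.471, South 9.900, East 0.629.
Rounding to the nearest integer gives North 7, South 10, East 1 — total 18, matching the house size, so no adjustment is needed.

North 7, South 10, East 1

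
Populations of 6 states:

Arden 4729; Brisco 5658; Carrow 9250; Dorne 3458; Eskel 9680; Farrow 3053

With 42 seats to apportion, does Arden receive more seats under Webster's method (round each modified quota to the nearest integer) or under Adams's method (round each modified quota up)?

Webster: Arden 5, Brisco 7, Carrow 11, Dorne 4, Eskel 11, Farrow 4.
Adams: Arden 6, Brisco 7, Carrow 10, Dorne 4, Eskel 11, Farrow 4.
Arden gets 5 under Webster and 6 under Adams.

Adams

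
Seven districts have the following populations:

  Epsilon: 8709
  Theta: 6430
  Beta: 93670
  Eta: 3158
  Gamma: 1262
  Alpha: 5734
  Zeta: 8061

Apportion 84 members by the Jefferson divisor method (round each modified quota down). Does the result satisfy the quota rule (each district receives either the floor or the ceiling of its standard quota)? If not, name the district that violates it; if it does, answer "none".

Standard quotas: Epsilon 5.759, Theta 4.252, Beta 61.943, Eta 2.088, Gamma 0.835, Alpha 3.792, Zeta 5.331.
Jefferson allocation: Epsilon 6, Theta 4, Beta 64, Eta 2, Gamma 0, Alpha 3, Zeta 5.
Beta has quota 61.943 (lower 61, upper 62) but receives 64 — outside the quota interval.

Beta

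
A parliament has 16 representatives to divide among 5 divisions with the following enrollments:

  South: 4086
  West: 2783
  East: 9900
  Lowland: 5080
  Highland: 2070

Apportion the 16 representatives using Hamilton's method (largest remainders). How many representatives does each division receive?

Standard divisor: 23919 ÷ 16 ≈ 1494.938.
Standard quotas: South 2.7332, West 1.8616, East 6.6224, Lowland 3.3981, Highland 1.3847.
Lower quotas: South 2, West 1, East 6, Lowland 3, Highland 1 (sum 13, leaving 3 seats).
Remainders in descending order: West 0.8616, South 0.7332, East 0.6224, Lowland 0.3981, Highland 0.3847.
Largest remainders: West, South, East receive the extra seats.

South 3; West 2; East 7; Lowland 3; Highland 1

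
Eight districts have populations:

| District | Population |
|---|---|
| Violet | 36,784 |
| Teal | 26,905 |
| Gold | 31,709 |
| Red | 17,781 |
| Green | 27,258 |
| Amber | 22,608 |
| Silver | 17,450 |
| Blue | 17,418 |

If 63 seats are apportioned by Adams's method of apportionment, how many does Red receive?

6

Standard divisor 197913/63 ≈ 3141.476; standard quotas: Violet 11.709, Teal 8.564, Gold 10.094, Red 5.660, Green 8.677, Amber 7.197, Silver 5.555, Blue 5.545.
Rounding up gives 12, 9, 11, 6, 9, 8, 6, 6 = 67 seats, so the divisor must be adjusted.
With modified divisor 3390: modified quotas Violet 10.851, Teal 7.937, Gold 9.354, Red 5.245, Green 8.041, Amber 6.669, Silver 5.147, Blue 5.138.
Rounding up: Violet 11, Teal 8, Gold 10, Red 6, Green 9, Amber 7, Silver 6, Blue 6 (total 63).
Red receives 6.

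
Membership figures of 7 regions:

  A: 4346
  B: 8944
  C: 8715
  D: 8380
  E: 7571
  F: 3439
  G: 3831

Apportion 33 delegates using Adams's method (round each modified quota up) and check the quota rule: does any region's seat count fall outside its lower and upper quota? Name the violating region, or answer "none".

Standard quotas: A 3.171, B 6.526, C 6.359, D 6.115, E 5.524, F 2.509, G 2.795.
Adams allocation: A 3, B 6, C 6, D 6, E 6, F 3, G 3.
Every allocation lies between the lower and upper quota.

none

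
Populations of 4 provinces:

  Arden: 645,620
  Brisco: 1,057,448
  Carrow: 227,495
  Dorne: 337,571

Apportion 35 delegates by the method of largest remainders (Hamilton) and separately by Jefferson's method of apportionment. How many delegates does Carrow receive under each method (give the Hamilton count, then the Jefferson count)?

4 and 3

Hamilton: Arden 10, Brisco 16, Carrow 4, Dorne 5.
Jefferson: Arden 10, Brisco 17, Carrow 3, Dorne 5.
Carrow gets 4 under Hamilton and 3 under Jefferson.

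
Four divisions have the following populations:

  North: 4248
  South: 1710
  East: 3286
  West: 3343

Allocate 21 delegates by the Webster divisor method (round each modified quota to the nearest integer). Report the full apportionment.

North 7, South 3, East 5, West 6

Standard divisor 12587/21 ≈ 599.381; standard quotas: North 7.087, South 2.853, East 5.482, West 5.577.
Rounding to the nearest integer gives North 7, South 3, East 5, West 6 — total 21, matching the house size, so no adjustment is needed.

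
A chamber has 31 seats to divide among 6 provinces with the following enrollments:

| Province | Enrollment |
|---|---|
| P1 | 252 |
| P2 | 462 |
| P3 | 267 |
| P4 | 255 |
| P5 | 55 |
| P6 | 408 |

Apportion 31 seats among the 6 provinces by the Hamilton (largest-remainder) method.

P1 5; P2 8; P3 5; P4 5; P5 1; P6 7

The standard divisor is 1699/31 ≈ 54.806.
Standard quotas: P1 4.598, P2 8.430, P3 4.872, P4 4.653, P5 1.004, P6 7.444.
Lower quotas: P1 4, P2 8, P3 4, P4 4, P5 1, P6 7 (sum 28, leaving 3 seats).
Remainders in descending order: P3 0.872, P4 0.653, P1 0.598, P6 0.444, P2 0.430, P5 0.004.
Largest remainders: P3, P4, P1 receive the extra seats.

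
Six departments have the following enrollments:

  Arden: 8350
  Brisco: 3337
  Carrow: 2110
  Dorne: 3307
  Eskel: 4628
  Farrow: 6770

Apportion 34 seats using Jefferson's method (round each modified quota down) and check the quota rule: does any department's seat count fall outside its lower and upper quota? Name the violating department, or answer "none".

none

Standard quotas: Arden 9.961, Brisco 3.981, Carrow 2.517, Dorne 3.945, Eskel 5.521, Farrow 8.076.
Jefferson allocation: Arden 10, Brisco 4, Carrow 2, Dorne 4, Eskel 6, Farrow 8.
Every allocation lies between the lower and upper quota.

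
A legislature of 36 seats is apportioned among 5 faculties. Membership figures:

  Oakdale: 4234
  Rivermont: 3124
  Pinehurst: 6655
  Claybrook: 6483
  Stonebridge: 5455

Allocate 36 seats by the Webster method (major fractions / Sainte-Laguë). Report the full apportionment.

Standard divisor 25951/36 ≈ 720.861; standard quotas: Oakdale 5.874, Rivermont 4.334, Pinehurst 9.232, Claybrook 8.993, Stonebridge 7.567.
Rounding to the nearest integer gives Oakdale 6, Rivermont 4, Pinehurst 9, Claybrook 9, Stonebridge 8 — total 36, matching the house size, so no adjustment is needed.

Oakdale: 6, Rivermont: 4, Pinehurst: 9, Claybrook: 9, Stonebridge: 8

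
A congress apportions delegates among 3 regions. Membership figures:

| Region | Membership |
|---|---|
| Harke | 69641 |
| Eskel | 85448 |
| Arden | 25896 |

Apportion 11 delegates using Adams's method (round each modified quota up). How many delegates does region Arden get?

Standard divisor 180985/11 ≈ 16453.182; standard quotas: Harke 4.233, Eskel 5.193, Arden 1.574.
Rounding up gives 5, 6, 2 = 13 seats, so the divisor must be adjusted.
With modified divisor 19400: modified quotas Harke 3.590, Eskel 4.405, Arden 1.335.
Rounding up: Harke 4, Eskel 5, Arden 2 (total 11).
Arden receives 2.

2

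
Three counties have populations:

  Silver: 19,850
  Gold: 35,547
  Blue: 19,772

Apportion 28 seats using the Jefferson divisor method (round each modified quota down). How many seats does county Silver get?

7

Standard divisor 75169/28 ≈ 2684.607; standard quotas: Silver 7.394, Gold 13.241, Blue 7.365.
Rounding down gives 7, 13, 7 = 27 seats, so the divisor must be adjusted.
With modified divisor 2500: modified quotas Silver 7.940, Gold 14.219, Blue 7.909.
Rounding down: Silver 7, Gold 14, Blue 7 (total 28).
Silver receives 7.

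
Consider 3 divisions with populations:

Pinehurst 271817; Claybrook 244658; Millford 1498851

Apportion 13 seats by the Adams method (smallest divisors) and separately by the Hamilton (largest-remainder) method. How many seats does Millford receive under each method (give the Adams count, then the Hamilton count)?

Adams: Pinehurst 2, Claybrook 2, Millford 9.
Hamilton: Pinehurst 2, Claybrook 1, Millford 10.
Millford gets 9 under Adams and 10 under Hamilton.

9 and 10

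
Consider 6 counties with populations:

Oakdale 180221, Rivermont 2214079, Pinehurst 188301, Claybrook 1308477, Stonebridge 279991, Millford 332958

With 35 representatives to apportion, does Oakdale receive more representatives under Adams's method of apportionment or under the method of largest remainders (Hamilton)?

Adams: Oakdale 2, Rivermont 16, Pinehurst 2, Claybrook 10, Stonebridge 2, Millford 3.
Hamilton: Oakdale 1, Rivermont 17, Pinehurst 2, Claybrook 10, Stonebridge 2, Millford 3.
Oakdale gets 2 under Adams and 1 under Hamilton.

Adams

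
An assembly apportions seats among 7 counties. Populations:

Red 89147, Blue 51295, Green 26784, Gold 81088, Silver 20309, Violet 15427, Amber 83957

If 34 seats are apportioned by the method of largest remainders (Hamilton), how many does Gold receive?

8

The standard divisor is 368007/34 ≈ 10823.735.
Standard quotas: Red 8.2363, Blue 4.7391, Green 2.4746, Gold 7.4917, Silver 1.8763, Violet 1.4253, Amber 7.7567.
Lower quotas: Red 8, Blue 4, Green 2, Gold 7, Silver 1, Violet 1, Amber 7 (sum 30, leaving 4 seats).
Remainders in descending order: Silver 0.8763, Amber 0.7567, Blue 0.7391, Gold 0.4917, Green 0.4746, Violet 0.4253, Red 0.2363.
Largest remainders: Silver, Amber, Blue, Gold receive the extra seats.
Gold receives 8.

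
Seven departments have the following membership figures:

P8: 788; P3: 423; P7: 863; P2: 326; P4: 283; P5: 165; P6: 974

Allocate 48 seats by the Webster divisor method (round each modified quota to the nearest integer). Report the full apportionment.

P8: 10; P3: 5; P7: 11; P2: 4; P4: 4; P5: 2; P6: 12

Standard divisor 3822/48 ≈ 79.625; standard quotas: P8 9.896, P3 5.312, P7 10.838, P2 4.094, P4 3.554, P5 2.072, P6 12.232.
Rounding to the nearest integer gives P8 10, P3 5, P7 11, P2 4, P4 4, P5 2, P6 12 — total 48, matching the house size, so no adjustment is needed.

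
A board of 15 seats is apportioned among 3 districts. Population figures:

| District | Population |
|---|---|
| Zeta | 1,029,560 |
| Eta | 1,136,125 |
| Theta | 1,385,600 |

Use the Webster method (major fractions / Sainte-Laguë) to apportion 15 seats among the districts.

Standard divisor 3551285/15 ≈ 236752.333; standard quotas: Zeta 4.349, Eta 4.799, Theta 5.853.
Rounding to the nearest integer gives Zeta 4, Eta 5, Theta 6 — total 15, matching the house size, so no adjustment is needed.

Zeta 4; Eta 5; Theta 6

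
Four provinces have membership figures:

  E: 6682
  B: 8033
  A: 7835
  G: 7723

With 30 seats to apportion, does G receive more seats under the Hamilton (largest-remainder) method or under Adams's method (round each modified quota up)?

Hamilton: E 6, B 8, A 8, G 8.
Adams: E 7, B 8, A 8, G 7.
G gets 8 under Hamilton and 7 under Adams.

Hamilton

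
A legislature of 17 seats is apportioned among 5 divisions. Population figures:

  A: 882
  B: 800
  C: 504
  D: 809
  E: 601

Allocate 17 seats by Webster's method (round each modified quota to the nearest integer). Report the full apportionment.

Standard divisor 3596/17 ≈ 211.529; standard quotas: A 4.170, B 3.782, C 2.383, D 3.825, E 2.841.
Rounding to the nearest integer gives A 4, B 4, C 2, D 4, E 3 — total 17, matching the house size, so no adjustment is needed.

A 4, B 4, C 2, D 4, E 3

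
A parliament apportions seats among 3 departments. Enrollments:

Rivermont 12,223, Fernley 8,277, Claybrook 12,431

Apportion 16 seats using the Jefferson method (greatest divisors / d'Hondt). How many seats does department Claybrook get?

Standard divisor 32931/16 ≈ 2058.188; standard quotas: Rivermont 5.939, Fernley 4.021, Claybrook 6.040.
Rounding down gives 5, 4, 6 = 15 seats, so the divisor must be adjusted.
With modified divisor 1900: modified quotas Rivermont 6.433, Fernley 4.356, Claybrook 6.543.
Rounding down: Rivermont 6, Fernley 4, Claybrook 6 (total 16).
Claybrook receives 6.

6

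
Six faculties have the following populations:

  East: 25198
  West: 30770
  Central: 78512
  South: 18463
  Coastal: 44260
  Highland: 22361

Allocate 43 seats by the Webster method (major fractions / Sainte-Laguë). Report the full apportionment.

Standard divisor 219564/43 ≈ 5106.14; standard quotas: East 4.935, West 6.026, Central 15.376, South 3.616, Coastal 8.668, Highland 4.379.
Rounding to the nearest integer gives East 5, West 6, Central 15, South 4, Coastal 9, Highland 4 — total 43, matching the house size, so no adjustment is needed.

East 5; West 6; Central 15; South 4; Coastal 9; Highland 4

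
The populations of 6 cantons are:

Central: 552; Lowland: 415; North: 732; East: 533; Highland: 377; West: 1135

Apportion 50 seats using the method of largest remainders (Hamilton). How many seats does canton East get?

7

Total 3744; standard divisor 3744/50 ≈ 74.88.
Standard quotas: Central 7.372, Lowland 5.542, North 9.776, East 7.118, Highland 5.035, West 15.158.
Lower quotas: Central 7, Lowland 5, North 9, East 7, Highland 5, West 15 (sum 48, leaving 2 seats).
Remainders in descending order: North 0.776, Lowland 0.542, Central 0.372, West 0.158, East 0.118, Highland 0.035.
Largest remainders: North, Lowland receive the extra seats.
East receives 7.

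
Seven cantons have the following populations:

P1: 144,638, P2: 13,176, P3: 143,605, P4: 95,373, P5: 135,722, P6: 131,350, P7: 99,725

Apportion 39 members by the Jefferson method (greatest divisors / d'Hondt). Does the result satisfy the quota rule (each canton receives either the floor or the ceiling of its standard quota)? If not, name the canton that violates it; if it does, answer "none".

none

Standard quotas: P1 7.387, P2 0.673, P3 7.335, P4 4.871, P5 6.932, P6 6.709, P7 5.093.
Jefferson allocation: P1 8, P2 0, P3 7, P4 5, P5 7, P6 7, P7 5.
Every allocation lies between the lower and upper quota.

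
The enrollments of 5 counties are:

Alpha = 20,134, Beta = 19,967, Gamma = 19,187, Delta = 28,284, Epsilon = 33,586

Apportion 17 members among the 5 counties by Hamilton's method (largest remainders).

The standard divisor is 121158/17 ≈ 7126.941.
Standard quotas: Alpha 2.8251, Beta 2.8016, Gamma 2.6922, Delta 3.9686, Epsilon 4.7125.
Lower quotas: Alpha 2, Beta 2, Gamma 2, Delta 3, Epsilon 4 (sum 13, leaving 4 seats).
Remainders in descending order: Delta 0.9686, Alpha 0.8251, Beta 0.8016, Epsilon 0.7125, Gamma 0.6922.
The surplus seats go to Delta, Alpha, Beta, Epsilon.

Alpha 3, Beta 3, Gamma 2, Delta 4, Epsilon 5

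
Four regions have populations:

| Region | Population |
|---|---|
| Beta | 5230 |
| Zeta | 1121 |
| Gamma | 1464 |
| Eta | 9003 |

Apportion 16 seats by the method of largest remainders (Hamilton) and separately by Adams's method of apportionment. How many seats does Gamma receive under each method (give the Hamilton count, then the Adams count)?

Hamilton: Beta 5, Zeta 1, Gamma 1, Eta 9.
Adams: Beta 5, Zeta 1, Gamma 2, Eta 8.
Gamma gets 1 under Hamilton and 2 under Adams.

1 and 2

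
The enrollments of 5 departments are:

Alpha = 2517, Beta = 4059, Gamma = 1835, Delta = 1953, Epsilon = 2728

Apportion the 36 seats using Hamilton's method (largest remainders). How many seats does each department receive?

Alpha: 7, Beta: 11, Gamma: 5, Delta: 5, Epsilon: 8

The standard divisor is 13092/36 ≈ 363.667.
Standard quotas: Alpha 6.921, Beta 11.161, Gamma 5.046, Delta 5.370, Epsilon 7.501.
Lower quotas: Alpha 6, Beta 11, Gamma 5, Delta 5, Epsilon 7 (sum 34, leaving 2 seats).
Remainders in descending order: Alpha 0.921, Epsilon 0.501, Delta 0.370, Beta 0.161, Gamma 0.046.
Largest remainders: Alpha, Epsilon receive the extra seats.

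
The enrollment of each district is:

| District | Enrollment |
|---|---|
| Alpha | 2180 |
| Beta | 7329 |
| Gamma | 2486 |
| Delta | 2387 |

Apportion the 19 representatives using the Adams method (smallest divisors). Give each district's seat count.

Standard divisor 14382/19 ≈ 756.947; standard quotas: Alpha 2.880, Beta 9.682, Gamma 3.284, Delta 3.153.
Rounding up gives 3, 10, 4, 4 = 21 seats, so the divisor must be adjusted.
With modified divisor 820: modified quotas Alpha 2.659, Beta 8.938, Gamma 3.032, Delta 2.911.
Rounding up: Alpha 3, Beta 9, Gamma 4, Delta 3 (total 19).

Alpha=3, Beta=9, Gamma=4, Delta=3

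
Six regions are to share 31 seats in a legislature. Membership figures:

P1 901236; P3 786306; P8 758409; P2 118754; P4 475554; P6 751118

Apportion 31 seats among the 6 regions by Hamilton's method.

Standard divisor: 3791377 ÷ 31 ≈ 122302.484.
Standard quotas: P1 7.3689, P3 6.4292, P8 6.2011, P2 0.9710, P4 3.8883, P6 6.1415.
Lower quotas: P1 7, P3 6, P8 6, P2 0, P4 3, P6 6 (sum 28, leaving 3 seats).
Remainders in descending order: P2 0.9710, P4 0.8883, P3 0.4292, P1 0.3689, P8 0.2011, P6 0.1415.
Largest remainders: P2, P4, P3 receive the extra seats.

P1 7, P3 7, P8 6, P2 1, P4 4, P6 6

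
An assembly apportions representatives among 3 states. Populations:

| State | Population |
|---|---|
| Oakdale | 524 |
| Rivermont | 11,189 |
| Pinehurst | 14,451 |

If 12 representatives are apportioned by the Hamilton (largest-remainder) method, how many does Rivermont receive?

5

The standard divisor is 26164/12 ≈ 2180.333.
Standard quotas: Oakdale 0.2403, Rivermont 5.1318, Pinehurst 6.6279.
Lower quotas: Oakdale 0, Rivermont 5, Pinehurst 6 (sum 11, leaving 1 seat).
Remainders in descending order: Pinehurst 0.6279, Oakdale 0.2403, Rivermont 0.1318.
The surplus seat goes to Pinehurst.
Rivermont receives 5.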